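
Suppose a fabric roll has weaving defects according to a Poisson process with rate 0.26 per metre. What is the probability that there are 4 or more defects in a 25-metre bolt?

Over the interval, μ = 0.26 × 25 = 6.5 (a 25-metre bolt = 25 metres).
P(N ≥ 4) = 1 − P(N ≤ 3) = 1 − Σ_{j=0}^{3} e^(−μ) μ^j/j! ≈ 0.8882.

0.8882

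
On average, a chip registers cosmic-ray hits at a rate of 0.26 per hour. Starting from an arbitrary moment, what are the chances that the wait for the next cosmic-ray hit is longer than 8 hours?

The wait for the next event is exponential with rate λ = 0.26 per hour.
P(T > 8) = e^(−λt) = e^(−0.26 × 8) = e^(−2.08) ≈ 0.1249.

0.1249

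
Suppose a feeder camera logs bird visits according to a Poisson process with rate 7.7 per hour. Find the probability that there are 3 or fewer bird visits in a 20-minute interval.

Over the interval, μ = 7.7 × 1/3 ≈ 2.56667 (a 20-minute interval = 1/3 hours).
P(N ≤ 3) = Σ_{j=0}^{3} e^(−μ) μ^j/j! ≈ 0.7432.

0.7432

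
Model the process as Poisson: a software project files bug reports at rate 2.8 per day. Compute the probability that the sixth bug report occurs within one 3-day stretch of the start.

0.8427

Over the interval, μ = 2.8 × 3 = 8.4 (a 3-day stretch = 3 days).
The sixth arrival falls in the interval iff at least 6 events occur there: P(S_6 ≤ t) = P(N ≥ 6) = 1 − P(N ≤ 5) ≈ 0.8427.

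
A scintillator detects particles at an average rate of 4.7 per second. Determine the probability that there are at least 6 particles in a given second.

0.3316

With mean μ = 4.7 per second,
P(N ≥ 6) = 1 − P(N ≤ 5) = 1 − Σ_{j=0}^{5} e^(−μ) μ^j/j! ≈ 0.3316.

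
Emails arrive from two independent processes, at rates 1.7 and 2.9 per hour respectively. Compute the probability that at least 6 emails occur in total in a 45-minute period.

Independent Poisson processes superpose: combined rate λ = 1.7 + 2.9 = 4.6 per hour.
Over the interval, μ = 4.6 × 0.75 = 3.45 (a 45-minute period = 0.75 hours).
P(N ≥ 6) = 1 − P(N ≤ 5) ≈ 0.1358.

0.1358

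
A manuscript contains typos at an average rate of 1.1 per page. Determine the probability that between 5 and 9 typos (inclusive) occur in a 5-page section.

0.5887

Over the interval, μ = 1.1 × 5 = 5.5 (a 5-page section = 5 pages).
P(5 ≤ N ≤ 9) = Σ_{j=5}^{9} e^(−5.5) · 5.5^j/j! ≈ 0.5887.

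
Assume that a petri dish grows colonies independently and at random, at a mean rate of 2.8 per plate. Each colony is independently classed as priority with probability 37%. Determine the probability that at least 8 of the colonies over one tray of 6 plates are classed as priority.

0.2863

Thinning: the colonies that are classed as priority themselves form a Poisson process with rate 0.37 × 2.8 = 1.036 per plate.
Over the interval, μ = 1.036 × 6 = 6.216 (a tray of 6 plates = 6 plates).
P(N ≥ 8) = 1 − P(N ≤ 7) ≈ 0.2863.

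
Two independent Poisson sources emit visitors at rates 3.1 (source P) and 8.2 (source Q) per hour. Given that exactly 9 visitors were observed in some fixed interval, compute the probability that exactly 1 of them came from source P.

0.1898

Given the total, each event is independently from source P with probability p = λ_P/(λ_P+λ_Q) = 3.1/11.3 ≈ 0.2743.
So K ~ Binomial(9, 3.1/11.3): P(K = 1) = C(9,1) · (3.1/11.3)^1 · (8.2/11.3)^8 ≈ 0.1898.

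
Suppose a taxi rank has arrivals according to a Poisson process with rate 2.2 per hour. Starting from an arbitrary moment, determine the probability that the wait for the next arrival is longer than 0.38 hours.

The wait for the next event is exponential with rate λ = 2.2 per hour.
P(T > 0.38) = e^(−λt) = e^(−2.2 × 0.38) = e^(−0.836) ≈ 0.4334.

0.4334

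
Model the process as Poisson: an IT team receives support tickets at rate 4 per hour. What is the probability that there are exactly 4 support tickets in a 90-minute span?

Over the interval, μ = 4 × 1.5 = 6 (a 90-minute span = 1.5 hours).
P(N = 4) = e^(−μ) μ^4/4! = e^(−6) · 6^4/24 ≈ 0.1339.

0.1339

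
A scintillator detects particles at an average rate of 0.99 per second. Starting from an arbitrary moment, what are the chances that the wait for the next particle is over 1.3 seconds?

0.2761

The wait for the next event is exponential with rate λ = 0.99 per second.
P(T > 1.3) = e^(−λt) = e^(−0.99 × 1.3) = e^(−1.287) ≈ 0.2761.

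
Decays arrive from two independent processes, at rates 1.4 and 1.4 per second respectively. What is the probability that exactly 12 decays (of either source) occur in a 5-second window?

0.0984

Independent Poisson processes superpose: combined rate λ = 1.4 + 1.4 = 2.8 per second.
Over the interval, μ = 2.8 × 5 = 14 (a 5-second window = 5 seconds).
P(N = 12) = e^(−14) · 14^12/12! ≈ 0.0984.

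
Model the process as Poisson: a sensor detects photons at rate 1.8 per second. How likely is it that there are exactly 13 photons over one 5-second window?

0.0504

Over the interval, μ = 1.8 × 5 = 9 (a 5-second window = 5 seconds).
P(N = 13) = e^(−μ) μ^13/13! = e^(−9) · 9^13/6227020800 ≈ 0.0504.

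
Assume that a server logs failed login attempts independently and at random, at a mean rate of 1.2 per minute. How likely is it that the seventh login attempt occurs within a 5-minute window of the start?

Over the interval, μ = 1.2 × 5 = 6 (a 5-minute window = 5 minutes).
The seventh arrival falls in the interval iff at least 7 events occur there: P(S_7 ≤ t) = P(N ≥ 7) = 1 − P(N ≤ 6) ≈ 0.3937.

0.3937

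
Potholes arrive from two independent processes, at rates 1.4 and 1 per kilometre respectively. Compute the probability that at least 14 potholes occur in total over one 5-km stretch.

0.3185

Independent Poisson processes superpose: combined rate λ = 1.4 + 1 = 2.4 per kilometre.
Over the interval, μ = 2.4 × 5 = 12 (a 5-km stretch = 5 kilometres).
P(N ≥ 14) = 1 − P(N ≤ 13) ≈ 0.3185.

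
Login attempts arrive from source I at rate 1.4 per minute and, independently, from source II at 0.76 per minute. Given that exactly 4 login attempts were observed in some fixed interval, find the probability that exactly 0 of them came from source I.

0.0153

Given the total, each event is independently from source I with probability p = λ_I/(λ_I+λ_II) = 1.4/2.16 ≈ 0.6481.
So K ~ Binomial(4, 1.4/2.16): P(K = 0) = C(4,0) · (1.4/2.16)^0 · (0.76/2.16)^4 ≈ 0.0153.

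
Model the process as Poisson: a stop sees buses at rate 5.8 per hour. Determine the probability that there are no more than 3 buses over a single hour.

0.1700

With mean μ = 5.8 per hour,
P(N ≤ 3) = Σ_{j=0}^{3} e^(−μ) μ^j/j! ≈ 0.1700.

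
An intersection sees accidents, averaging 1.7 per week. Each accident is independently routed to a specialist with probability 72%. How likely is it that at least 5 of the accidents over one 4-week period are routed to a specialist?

0.5411

Thinning: the accidents that are routed to a specialist themselves form a Poisson process with rate 0.72 × 1.7 = 1.224 per week.
Over the interval, μ = 1.224 × 4 = 4.896 (a 4-week period = 4 weeks).
P(N ≥ 5) = 1 − P(N ≤ 4) ≈ 0.5411.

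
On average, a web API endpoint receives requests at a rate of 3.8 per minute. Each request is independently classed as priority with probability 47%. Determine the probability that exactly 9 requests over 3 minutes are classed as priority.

0.0472

Thinning: the requests that are classed as priority themselves form a Poisson process with rate 0.47 × 3.8 = 1.786 per minute.
Over the interval, μ = 1.786 × 3 = 5.358 (3 minutes).
P(N = 9) = e^(−5.358) · 5.358^9/9! ≈ 0.0472.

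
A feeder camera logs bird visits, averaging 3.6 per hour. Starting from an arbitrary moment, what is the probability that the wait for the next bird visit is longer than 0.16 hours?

0.5621

The wait for the next event is exponential with rate λ = 3.6 per hour.
P(T > 0.16) = e^(−λt) = e^(−3.6 × 0.16) = e^(−0.576) ≈ 0.5621.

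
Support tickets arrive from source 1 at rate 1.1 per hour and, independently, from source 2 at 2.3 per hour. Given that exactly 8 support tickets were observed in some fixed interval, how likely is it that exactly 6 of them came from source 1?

Given the total, each event is independently from source 1 with probability p = λ_1/(λ_1+λ_2) = 1.1/3.4 ≈ 0.3235.
So K ~ Binomial(8, 1.1/3.4): P(K = 6) = C(8,6) · (1.1/3.4)^6 · (2.3/3.4)^2 ≈ 0.0147.

0.0147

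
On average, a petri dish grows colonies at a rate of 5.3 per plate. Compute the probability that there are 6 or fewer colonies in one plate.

0.7171

With mean μ = 5.3 per plate,
P(N ≤ 6) = Σ_{j=0}^{6} e^(−μ) μ^j/j! ≈ 0.7171.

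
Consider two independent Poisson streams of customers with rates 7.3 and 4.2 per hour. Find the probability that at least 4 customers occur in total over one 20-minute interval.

Independent Poisson processes superpose: combined rate λ = 7.3 + 4.2 = 11.5 per hour.
Over the interval, μ = 11.5 × 1/3 ≈ 3.83333 (a 20-minute interval = 1/3 hours).
P(N ≥ 4) = 1 − P(N ≤ 3) ≈ 0.5333.

0.5333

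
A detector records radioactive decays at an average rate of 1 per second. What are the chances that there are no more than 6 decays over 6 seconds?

Over the interval, μ = 1 × 6 = 6 (6 seconds).
P(N ≤ 6) = Σ_{j=0}^{6} e^(−μ) μ^j/j! ≈ 0.6063.

0.6063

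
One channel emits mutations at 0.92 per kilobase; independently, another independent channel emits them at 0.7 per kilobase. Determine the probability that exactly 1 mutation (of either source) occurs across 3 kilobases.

0.0377

Independent Poisson processes superpose: combined rate λ = 0.92 + 0.7 = 1.62 per kilobase.
Over the interval, μ = 1.62 × 3 = 4.86 (3 kilobases).
P(N = 1) = e^(−4.86) · 4.86^1/1! ≈ 0.0377.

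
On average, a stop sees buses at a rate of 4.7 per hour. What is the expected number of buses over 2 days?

225.6

E[N] = λt = 4.7 × 48 = 225.6 (2 days = 48 hours).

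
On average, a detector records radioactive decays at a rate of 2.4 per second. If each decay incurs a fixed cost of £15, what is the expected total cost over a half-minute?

£1080

E[N] = 2.4 × 30 = 72 (a half-minute = 30 seconds); E[cost] = 72 × £15 = £1080.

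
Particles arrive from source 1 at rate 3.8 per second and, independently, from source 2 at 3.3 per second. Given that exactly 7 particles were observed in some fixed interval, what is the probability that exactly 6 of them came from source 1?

Given the total, each event is independently from source 1 with probability p = λ_1/(λ_1+λ_2) = 3.8/7.1 ≈ 0.5352.
So K ~ Binomial(7, 3.8/7.1): P(K = 6) = C(7,6) · (3.8/7.1)^6 · (3.3/7.1)^1 ≈ 0.0765.

0.0765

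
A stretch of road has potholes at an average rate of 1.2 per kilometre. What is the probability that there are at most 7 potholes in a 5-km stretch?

0.7440

Over the interval, μ = 1.2 × 5 = 6 (a 5-km stretch = 5 kilometres).
P(N ≤ 7) = Σ_{j=0}^{7} e^(−μ) μ^j/j! ≈ 0.7440.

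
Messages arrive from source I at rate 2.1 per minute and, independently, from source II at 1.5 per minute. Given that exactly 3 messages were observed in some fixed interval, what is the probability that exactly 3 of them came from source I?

0.1985

Given the total, each event is independently from source I with probability p = λ_I/(λ_I+λ_II) = 2.1/3.6 ≈ 0.5833.
So K ~ Binomial(3, 2.1/3.6): P(K = 3) = C(3,3) · (2.1/3.6)^3 · (1.5/3.6)^0 ≈ 0.1985.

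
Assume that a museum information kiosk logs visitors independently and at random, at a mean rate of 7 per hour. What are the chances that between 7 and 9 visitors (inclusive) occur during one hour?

With mean μ = 7 per hour,
P(7 ≤ N ≤ 9) = Σ_{j=7}^{9} e^(−7) · 7^j/j! ≈ 0.3808.

0.3808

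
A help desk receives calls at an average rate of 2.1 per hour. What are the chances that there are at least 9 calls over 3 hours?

Over the interval, μ = 2.1 × 3 = 6.3 (3 hours).
P(N ≥ 9) = 1 − P(N ≤ 8) = 1 − Σ_{j=0}^{8} e^(−μ) μ^j/j! ≈ 0.1852.

0.1852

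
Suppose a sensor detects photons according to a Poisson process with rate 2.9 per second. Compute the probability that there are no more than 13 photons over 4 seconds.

0.7230

Over the interval, μ = 2.9 × 4 = 11.6 (4 seconds).
P(N ≤ 13) = Σ_{j=0}^{13} e^(−μ) μ^j/j! ≈ 0.7230.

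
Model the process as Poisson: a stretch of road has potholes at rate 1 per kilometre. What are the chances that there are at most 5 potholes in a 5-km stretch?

Over the interval, μ = 1 × 5 = 5 (a 5-km stretch = 5 kilometres).
P(N ≤ 5) = Σ_{j=0}^{5} e^(−μ) μ^j/j! ≈ 0.6160.

0.6160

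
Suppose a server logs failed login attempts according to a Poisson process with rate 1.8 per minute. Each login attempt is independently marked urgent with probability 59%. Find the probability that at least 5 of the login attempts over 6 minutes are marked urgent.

0.7617

Thinning: the login attempts that are marked urgent themselves form a Poisson process with rate 0.59 × 1.8 = 1.062 per minute.
Over the interval, μ = 1.062 × 6 = 6.372 (6 minutes).
P(N ≥ 5) = 1 − P(N ≤ 4) ≈ 0.7617.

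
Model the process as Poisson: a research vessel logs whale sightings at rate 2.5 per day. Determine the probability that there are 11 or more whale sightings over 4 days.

0.4170

Over the interval, μ = 2.5 × 4 = 10 (4 days).
P(N ≥ 11) = 1 − P(N ≤ 10) = 1 − Σ_{j=0}^{10} e^(−μ) μ^j/j! ≈ 0.4170.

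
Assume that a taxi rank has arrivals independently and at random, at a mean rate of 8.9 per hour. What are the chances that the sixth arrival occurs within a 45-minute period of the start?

0.6559

Over the interval, μ = 8.9 × 0.75 = 6.675 (a 45-minute period = 0.75 hours).
The sixth arrival falls in the interval iff at least 6 events occur there: P(S_6 ≤ t) = P(N ≥ 6) = 1 − P(N ≤ 5) ≈ 0.6559.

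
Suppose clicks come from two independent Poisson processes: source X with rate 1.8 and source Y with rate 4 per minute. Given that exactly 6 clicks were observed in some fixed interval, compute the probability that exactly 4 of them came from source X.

Given the total, each event is independently from source X with probability p = λ_X/(λ_X+λ_Y) = 1.8/5.8 ≈ 0.3103.
So K ~ Binomial(6, 1.8/5.8): P(K = 4) = C(6,4) · (1.8/5.8)^4 · (4/5.8)^2 ≈ 0.0662.

0.0662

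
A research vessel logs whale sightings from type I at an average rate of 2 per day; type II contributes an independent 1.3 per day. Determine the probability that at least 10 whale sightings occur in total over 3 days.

0.5295

Independent Poisson processes superpose: combined rate λ = 2 + 1.3 = 3.3 per day.
Over the interval, μ = 3.3 × 3 = 9.9 (3 days).
P(N ≥ 10) = 1 − P(N ≤ 9) ≈ 0.5295.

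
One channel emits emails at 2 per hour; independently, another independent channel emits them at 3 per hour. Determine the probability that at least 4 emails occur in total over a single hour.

0.7350

Independent Poisson processes superpose: combined rate λ = 2 + 3 = 5 per hour.
So μ = 5.
P(N ≥ 4) = 1 − P(N ≤ 3) ≈ 0.7350.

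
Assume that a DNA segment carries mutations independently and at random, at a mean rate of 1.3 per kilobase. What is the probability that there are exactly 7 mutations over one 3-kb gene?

0.0551

Over the interval, μ = 1.3 × 3 = 3.9 (a 3-kb gene = 3 kilobases).
P(N = 7) = e^(−μ) μ^7/7! = e^(−3.9) · 3.9^7/5040 ≈ 0.0551.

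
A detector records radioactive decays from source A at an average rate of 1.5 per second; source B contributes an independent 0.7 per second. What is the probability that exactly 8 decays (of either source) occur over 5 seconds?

0.0888

Independent Poisson processes superpose: combined rate λ = 1.5 + 0.7 = 2.2 per second.
Over the interval, μ = 2.2 × 5 = 11 (5 seconds).
P(N = 8) = e^(−11) · 11^8/8! ≈ 0.0888.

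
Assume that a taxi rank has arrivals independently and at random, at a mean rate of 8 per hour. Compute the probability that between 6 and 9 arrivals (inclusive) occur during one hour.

0.5254

With mean μ = 8 per hour,
P(6 ≤ N ≤ 9) = Σ_{j=6}^{9} e^(−8) · 8^j/j! ≈ 0.5254.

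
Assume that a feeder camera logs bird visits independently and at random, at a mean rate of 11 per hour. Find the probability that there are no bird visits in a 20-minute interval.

Over the interval, μ = 11 × 1/3 ≈ 3.66667 (a 20-minute interval = 1/3 hours).
P(N = 0) = e^(−μ) μ^0/0! = e^(−3.66667) · 3.66667^0/1 ≈ 0.0256.

0.0256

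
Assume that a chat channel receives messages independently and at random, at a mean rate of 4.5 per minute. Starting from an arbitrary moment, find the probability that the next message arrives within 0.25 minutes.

Inter-arrival times are exponential with rate λ = 4.5 per minute.
P(T ≤ 0.25) = 1 − e^(−λt) = 1 − e^(−4.5 × 0.25) = 1 − e^(−1.125) ≈ 0.6753.

0.6753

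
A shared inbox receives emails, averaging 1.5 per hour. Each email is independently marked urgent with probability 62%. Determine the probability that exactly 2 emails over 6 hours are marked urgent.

Thinning: the emails that are marked urgent themselves form a Poisson process with rate 0.62 × 1.5 = 0.93 per hour.
Over the interval, μ = 0.93 × 6 = 5.58 (6 hours).
P(N = 2) = e^(−5.58) · 5.58^2/2! ≈ 0.0587.

0.0587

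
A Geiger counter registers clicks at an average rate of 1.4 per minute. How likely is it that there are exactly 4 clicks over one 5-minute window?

0.0912

Over the interval, μ = 1.4 × 5 = 7 (a 5-minute window = 5 minutes).
P(N = 4) = e^(−μ) μ^4/4! = e^(−7) · 7^4/24 ≈ 0.0912.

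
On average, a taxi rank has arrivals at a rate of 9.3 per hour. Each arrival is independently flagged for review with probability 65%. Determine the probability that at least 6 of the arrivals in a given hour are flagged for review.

0.5615

Thinning: the arrivals that are flagged for review themselves form a Poisson process with rate 0.65 × 9.3 = 6.045 per hour.
So μ = 6.045.
P(N ≥ 6) = 1 − P(N ≤ 5) ≈ 0.5615.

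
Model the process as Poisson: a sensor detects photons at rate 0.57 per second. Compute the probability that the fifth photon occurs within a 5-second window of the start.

Over the interval, μ = 0.57 × 5 = 2.85 (a 5-second window = 5 seconds).
The fifth arrival falls in the interval iff at least 5 events occur there: P(S_5 ≤ t) = P(N ≥ 5) = 1 − P(N ≤ 4) ≈ 0.1602.

0.1602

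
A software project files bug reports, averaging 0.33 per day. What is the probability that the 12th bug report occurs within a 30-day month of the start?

Over the interval, μ = 0.33 × 30 = 9.9 (a 30-day month = 30 days).
The 12th arrival falls in the interval iff at least 12 events occur there: P(S_12 ≤ t) = P(N ≥ 12) = 1 − P(N ≤ 11) ≈ 0.2919.

0.2919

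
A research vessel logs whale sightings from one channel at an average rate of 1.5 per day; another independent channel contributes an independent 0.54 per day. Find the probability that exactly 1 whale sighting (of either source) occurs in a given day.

0.2653

Independent Poisson processes superpose: combined rate λ = 1.5 + 0.54 = 2.04 per day.
So μ = 2.04.
P(N = 1) = e^(−2.04) · 2.04^1/1! ≈ 0.2653.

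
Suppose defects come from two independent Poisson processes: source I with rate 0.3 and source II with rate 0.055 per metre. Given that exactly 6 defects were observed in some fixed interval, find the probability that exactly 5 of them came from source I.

0.4006

Given the total, each event is independently from source I with probability p = λ_I/(λ_I+λ_II) = 0.3/0.355 ≈ 0.8451.
So K ~ Binomial(6, 0.3/0.355): P(K = 5) = C(6,5) · (0.3/0.355)^5 · (0.055/0.355)^1 ≈ 0.4006.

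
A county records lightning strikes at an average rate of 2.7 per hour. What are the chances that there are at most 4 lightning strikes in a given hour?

0.8629

With mean μ = 2.7 per hour,
P(N ≤ 4) = Σ_{j=0}^{4} e^(−μ) μ^j/j! ≈ 0.8629.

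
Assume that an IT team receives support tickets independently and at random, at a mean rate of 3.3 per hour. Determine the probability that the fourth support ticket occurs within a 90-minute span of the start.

Over the interval, μ = 3.3 × 1.5 = 4.95 (a 90-minute span = 1.5 hours).
The fourth arrival falls in the interval iff at least 4 events occur there: P(S_4 ≤ t) = P(N ≥ 4) = 1 − P(N ≤ 3) ≈ 0.7279.

0.7279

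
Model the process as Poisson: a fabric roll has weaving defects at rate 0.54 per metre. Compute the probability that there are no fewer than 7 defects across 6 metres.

0.0471

Over the interval, μ = 0.54 × 6 = 3.24 (6 metres).
P(N ≥ 7) = 1 − P(N ≤ 6) = 1 − Σ_{j=0}^{6} e^(−μ) μ^j/j! ≈ 0.0471.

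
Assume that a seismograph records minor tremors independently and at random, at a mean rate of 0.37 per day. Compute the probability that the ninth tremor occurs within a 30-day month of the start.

Over the interval, μ = 0.37 × 30 = 11.1 (a 30-day month = 30 days).
The ninth arrival falls in the interval iff at least 9 events occur there: P(S_9 ≤ t) = P(N ≥ 9) = 1 − P(N ≤ 8) ≈ 0.7768.

0.7768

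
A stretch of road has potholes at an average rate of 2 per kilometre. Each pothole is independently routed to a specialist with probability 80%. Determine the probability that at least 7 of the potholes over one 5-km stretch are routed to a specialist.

0.6866

Thinning: the potholes that are routed to a specialist themselves form a Poisson process with rate 0.8 × 2 = 1.6 per kilometre.
Over the interval, μ = 1.6 × 5 = 8 (a 5-km stretch = 5 kilometres).
P(N ≥ 7) = 1 − P(N ≤ 6) ≈ 0.6866.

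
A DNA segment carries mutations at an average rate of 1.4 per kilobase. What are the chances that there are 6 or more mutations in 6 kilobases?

Over the interval, μ = 1.4 × 6 = 8.4 (6 kilobases).
P(N ≥ 6) = 1 − P(N ≤ 5) = 1 − Σ_{j=0}^{5} e^(−μ) μ^j/j! ≈ 0.8427.

0.8427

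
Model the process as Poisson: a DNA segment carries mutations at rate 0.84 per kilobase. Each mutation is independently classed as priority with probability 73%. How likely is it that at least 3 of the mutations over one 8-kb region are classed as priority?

Thinning: the mutations that are classed as priority themselves form a Poisson process with rate 0.73 × 0.84 = 0.6132 per kilobase.
Over the interval, μ = 0.6132 × 8 = 4.9056 (an 8-kb region = 8 kilobases).
P(N ≥ 3) = 1 − P(N ≤ 2) ≈ 0.8672.

0.8672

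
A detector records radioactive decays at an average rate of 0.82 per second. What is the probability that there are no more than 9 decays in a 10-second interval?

Over the interval, μ = 0.82 × 10 = 8.2 (a 10-second interval = 10 seconds).
P(N ≤ 9) = Σ_{j=0}^{9} e^(−μ) μ^j/j! ≈ 0.6915.

0.6915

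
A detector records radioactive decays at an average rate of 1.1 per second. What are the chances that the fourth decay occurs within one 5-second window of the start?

0.7983

Over the interval, μ = 1.1 × 5 = 5.5 (a 5-second window = 5 seconds).
The fourth arrival falls in the interval iff at least 4 events occur there: P(S_4 ≤ t) = P(N ≥ 4) = 1 − P(N ≤ 3) ≈ 0.7983.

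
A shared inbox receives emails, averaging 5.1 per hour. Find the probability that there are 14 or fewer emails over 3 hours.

0.4353

Over the interval, μ = 5.1 × 3 = 15.3 (3 hours).
P(N ≤ 14) = Σ_{j=0}^{14} e^(−μ) μ^j/j! ≈ 0.4353.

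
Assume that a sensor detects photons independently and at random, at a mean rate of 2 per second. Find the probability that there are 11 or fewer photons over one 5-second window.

Over the interval, μ = 2 × 5 = 10 (a 5-second window = 5 seconds).
P(N ≤ 11) = Σ_{j=0}^{11} e^(−μ) μ^j/j! ≈ 0.6968.

0.6968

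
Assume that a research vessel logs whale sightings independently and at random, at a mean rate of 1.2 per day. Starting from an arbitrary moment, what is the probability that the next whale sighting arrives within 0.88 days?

Inter-arrival times are exponential with rate λ = 1.2 per day.
P(T ≤ 0.88) = 1 − e^(−λt) = 1 − e^(−1.2 × 0.88) = 1 − e^(−1.056) ≈ 0.6522.

0.6522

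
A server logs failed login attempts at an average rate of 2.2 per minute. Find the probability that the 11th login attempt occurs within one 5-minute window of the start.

Over the interval, μ = 2.2 × 5 = 11 (a 5-minute window = 5 minutes).
The 11th arrival falls in the interval iff at least 11 events occur there: P(S_11 ≤ t) = P(N ≥ 11) = 1 − P(N ≤ 10) ≈ 0.5401.

0.5401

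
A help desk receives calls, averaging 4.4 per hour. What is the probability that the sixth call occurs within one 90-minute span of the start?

Over the interval, μ = 4.4 × 1.5 = 6.6 (a 90-minute span = 1.5 hours).
The sixth arrival falls in the interval iff at least 6 events occur there: P(S_6 ≤ t) = P(N ≥ 6) = 1 − P(N ≤ 5) ≈ 0.6453.

0.6453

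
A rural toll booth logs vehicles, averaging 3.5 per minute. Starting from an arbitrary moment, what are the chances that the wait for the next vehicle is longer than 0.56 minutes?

0.1409

The wait for the next event is exponential with rate λ = 3.5 per minute.
P(T > 0.56) = e^(−λt) = e^(−3.5 × 0.56) = e^(−1.96) ≈ 0.1409.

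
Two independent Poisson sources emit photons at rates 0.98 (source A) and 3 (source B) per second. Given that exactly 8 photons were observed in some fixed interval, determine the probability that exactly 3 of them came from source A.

0.2034

Given the total, each event is independently from source A with probability p = λ_A/(λ_A+λ_B) = 0.98/3.98 ≈ 0.2462.
So K ~ Binomial(8, 0.98/3.98): P(K = 3) = C(8,3) · (0.98/3.98)^3 · (3/3.98)^5 ≈ 0.2034.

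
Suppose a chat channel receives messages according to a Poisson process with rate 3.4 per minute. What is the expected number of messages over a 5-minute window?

17

E[N] = λt = 3.4 × 5 = 17 (a 5-minute window = 5 minutes).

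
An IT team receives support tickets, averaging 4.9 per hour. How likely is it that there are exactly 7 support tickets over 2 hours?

Over the interval, μ = 4.9 × 2 = 9.8 (2 hours).
P(N = 7) = e^(−μ) μ^7/7! = e^(−9.8) · 9.8^7/5040 ≈ 0.0955.

0.0955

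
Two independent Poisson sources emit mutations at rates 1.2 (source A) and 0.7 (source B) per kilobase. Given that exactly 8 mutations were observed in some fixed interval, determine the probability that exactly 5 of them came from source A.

0.2814

Given the total, each event is independently from source A with probability p = λ_A/(λ_A+λ_B) = 1.2/1.9 ≈ 0.6316.
So K ~ Binomial(8, 1.2/1.9): P(K = 5) = C(8,5) · (1.2/1.9)^5 · (0.7/1.9)^3 ≈ 0.2814.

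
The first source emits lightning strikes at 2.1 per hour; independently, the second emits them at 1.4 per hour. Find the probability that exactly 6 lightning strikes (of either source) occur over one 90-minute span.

0.1526

Independent Poisson processes superpose: combined rate λ = 2.1 + 1.4 = 3.5 per hour.
Over the interval, μ = 3.5 × 1.5 = 5.25 (a 90-minute span = 1.5 hours).
P(N = 6) = e^(−5.25) · 5.25^6/6! ≈ 0.1526.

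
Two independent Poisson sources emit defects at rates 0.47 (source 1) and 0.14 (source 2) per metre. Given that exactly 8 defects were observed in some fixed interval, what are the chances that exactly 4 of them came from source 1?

0.0684

Given the total, each event is independently from source 1 with probability p = λ_1/(λ_1+λ_2) = 0.47/0.61 ≈ 0.7705.
So K ~ Binomial(8, 0.47/0.61): P(K = 4) = C(8,4) · (0.47/0.61)^4 · (0.14/0.61)^4 ≈ 0.0684.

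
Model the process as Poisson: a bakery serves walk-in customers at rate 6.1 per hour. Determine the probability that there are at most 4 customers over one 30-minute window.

Over the interval, μ = 6.1 × 0.5 = 3.05 (a 30-minute window = 0.5 hours).
P(N ≤ 4) = Σ_{j=0}^{4} e^(−μ) μ^j/j! ≈ 0.8068.

0.8068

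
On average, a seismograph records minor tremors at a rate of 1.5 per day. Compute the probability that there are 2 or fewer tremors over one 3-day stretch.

0.1736

Over the interval, μ = 1.5 × 3 = 4.5 (a 3-day stretch = 3 days).
P(N ≤ 2) = Σ_{j=0}^{2} e^(−μ) μ^j/j! ≈ 0.1736.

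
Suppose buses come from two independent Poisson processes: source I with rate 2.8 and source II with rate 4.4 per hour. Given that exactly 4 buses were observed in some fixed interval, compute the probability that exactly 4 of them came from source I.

Given the total, each event is independently from source I with probability p = λ_I/(λ_I+λ_II) = 2.8/7.2 ≈ 0.3889.
So K ~ Binomial(4, 2.8/7.2): P(K = 4) = C(4,4) · (2.8/7.2)^4 · (4.4/7.2)^0 ≈ 0.0229.

0.0229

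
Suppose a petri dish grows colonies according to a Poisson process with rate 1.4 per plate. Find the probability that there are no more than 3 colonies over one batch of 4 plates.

Over the interval, μ = 1.4 × 4 = 5.6 (a batch of 4 plates = 4 plates).
P(N ≤ 3) = Σ_{j=0}^{3} e^(−μ) μ^j/j! ≈ 0.1906.

0.1906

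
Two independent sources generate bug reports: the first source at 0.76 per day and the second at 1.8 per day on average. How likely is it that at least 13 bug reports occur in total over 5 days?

0.5147

Independent Poisson processes superpose: combined rate λ = 0.76 + 1.8 = 2.56 per day.
Over the interval, μ = 2.56 × 5 = 12.8 (5 days).
P(N ≥ 13) = 1 − P(N ≤ 12) ≈ 0.5147.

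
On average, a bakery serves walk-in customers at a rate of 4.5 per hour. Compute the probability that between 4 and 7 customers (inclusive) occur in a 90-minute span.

0.5401

Over the interval, μ = 4.5 × 1.5 = 6.75 (a 90-minute span = 1.5 hours).
P(4 ≤ N ≤ 7) = Σ_{j=4}^{7} e^(−6.75) · 6.75^j/j! ≈ 0.5401.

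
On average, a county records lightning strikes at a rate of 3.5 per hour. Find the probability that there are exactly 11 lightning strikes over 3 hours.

Over the interval, μ = 3.5 × 3 = 10.5 (3 hours).
P(N = 11) = e^(−μ) μ^11/11! = e^(−10.5) · 10.5^11/39916800 ≈ 0.1180.

0.1180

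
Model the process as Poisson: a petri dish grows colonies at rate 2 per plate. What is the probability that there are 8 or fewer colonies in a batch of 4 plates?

Over the interval, μ = 2 × 4 = 8 (a batch of 4 plates = 4 plates).
P(N ≤ 8) = Σ_{j=0}^{8} e^(−μ) μ^j/j! ≈ 0.5925.

0.5925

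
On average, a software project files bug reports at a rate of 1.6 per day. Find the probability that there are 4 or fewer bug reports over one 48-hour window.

0.7806

Over the interval, μ = 1.6 × 2 = 3.2 (a 48-hour window = 2 days).
P(N ≤ 4) = Σ_{j=0}^{4} e^(−μ) μ^j/j! ≈ 0.7806.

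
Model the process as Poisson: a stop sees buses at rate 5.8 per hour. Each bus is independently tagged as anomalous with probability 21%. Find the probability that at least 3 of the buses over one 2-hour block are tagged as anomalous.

Thinning: the buses that are tagged as anomalous themselves form a Poisson process with rate 0.21 × 5.8 = 1.218 per hour.
Over the interval, μ = 1.218 × 2 = 2.436 (a 2-hour block = 2 hours).
P(N ≥ 3) = 1 − P(N ≤ 2) ≈ 0.4397.

0.4397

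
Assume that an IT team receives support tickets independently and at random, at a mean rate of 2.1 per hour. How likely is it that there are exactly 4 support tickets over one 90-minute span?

0.1758

Over the interval, μ = 2.1 × 1.5 = 3.15 (a 90-minute span = 1.5 hours).
P(N = 4) = e^(−μ) μ^4/4! = e^(−3.15) · 3.15^4/24 ≈ 0.1758.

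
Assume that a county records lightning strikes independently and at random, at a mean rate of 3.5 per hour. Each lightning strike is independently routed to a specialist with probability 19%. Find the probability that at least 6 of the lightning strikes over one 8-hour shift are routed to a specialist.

0.4400

Thinning: the lightning strikes that are routed to a specialist themselves form a Poisson process with rate 0.19 × 3.5 = 0.665 per hour.
Over the interval, μ = 0.665 × 8 = 5.32 (an 8-hour shift = 8 hours).
P(N ≥ 6) = 1 − P(N ≤ 5) ≈ 0.4400.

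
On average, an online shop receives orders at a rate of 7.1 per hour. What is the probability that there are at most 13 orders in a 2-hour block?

Over the interval, μ = 7.1 × 2 = 14.2 (a 2-hour block = 2 hours).
P(N ≤ 13) = Σ_{j=0}^{13} e^(−μ) μ^j/j! ≈ 0.4434.

0.4434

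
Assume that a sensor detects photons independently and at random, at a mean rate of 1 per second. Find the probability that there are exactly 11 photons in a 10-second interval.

0.1137

Over the interval, μ = 1 × 10 = 10 (a 10-second interval = 10 seconds).
P(N = 11) = e^(−μ) μ^11/11! = e^(−10) · 10^11/39916800 ≈ 0.1137.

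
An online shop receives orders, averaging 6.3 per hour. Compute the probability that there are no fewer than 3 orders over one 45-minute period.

0.8502

Over the interval, μ = 6.3 × 0.75 = 4.725 (a 45-minute period = 0.75 hours).
P(N ≥ 3) = 1 − P(N ≤ 2) = 1 − Σ_{j=0}^{2} e^(−μ) μ^j/j! ≈ 0.8502.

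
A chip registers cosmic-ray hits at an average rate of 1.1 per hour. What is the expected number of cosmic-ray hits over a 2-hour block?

2.2

E[N] = λt = 1.1 × 2 = 2.2 (a 2-hour block = 2 hours).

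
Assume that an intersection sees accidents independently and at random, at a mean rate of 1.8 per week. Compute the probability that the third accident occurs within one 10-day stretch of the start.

0.4744

Over the interval, μ = 1.8 × 10/7 ≈ 2.57143 (a 10-day stretch = 10/7 weeks).
The third arrival falls in the interval iff at least 3 events occur there: P(S_3 ≤ t) = P(N ≥ 3) = 1 − P(N ≤ 2) ≈ 0.4744.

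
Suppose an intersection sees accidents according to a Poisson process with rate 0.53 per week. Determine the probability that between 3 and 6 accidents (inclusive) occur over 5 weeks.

Over the interval, μ = 0.53 × 5 = 2.65 (5 weeks).
P(3 ≤ N ≤ 6) = Σ_{j=3}^{6} e^(−2.65) · 2.65^j/j! ≈ 0.4752.

0.4752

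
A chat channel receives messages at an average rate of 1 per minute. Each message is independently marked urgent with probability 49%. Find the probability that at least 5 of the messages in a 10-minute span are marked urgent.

0.5418

Thinning: the messages that are marked urgent themselves form a Poisson process with rate 0.49 × 1 = 0.49 per minute.
Over the interval, μ = 0.49 × 10 = 4.9 (a 10-minute span = 10 minutes).
P(N ≥ 5) = 1 − P(N ≤ 4) ≈ 0.5418.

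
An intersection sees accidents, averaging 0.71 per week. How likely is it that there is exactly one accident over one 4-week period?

Over the interval, μ = 0.71 × 4 = 2.84 (a 4-week period = 4 weeks).
P(N = 1) = e^(−μ) μ^1/1! = e^(−2.84) · 2.84^1/1 ≈ 0.1659.

0.1659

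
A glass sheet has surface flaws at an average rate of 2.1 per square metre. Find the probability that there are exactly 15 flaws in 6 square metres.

Over the interval, μ = 2.1 × 6 = 12.6 (6 square metres).
P(N = 15) = e^(−μ) μ^15/15! = e^(−12.6) · 12.6^15/1307674368000 ≈ 0.0826.

0.0826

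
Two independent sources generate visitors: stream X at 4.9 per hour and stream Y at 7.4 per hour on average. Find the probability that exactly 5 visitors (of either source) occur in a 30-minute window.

0.1564

Independent Poisson processes superpose: combined rate λ = 4.9 + 7.4 = 12.3 per hour.
Over the interval, μ = 12.3 × 0.5 = 6.15 (a 30-minute window = 0.5 hours).
P(N = 5) = e^(−6.15) · 6.15^5/5! ≈ 0.1564.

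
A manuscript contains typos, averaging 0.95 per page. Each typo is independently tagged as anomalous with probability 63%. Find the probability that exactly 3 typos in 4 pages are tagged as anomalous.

Thinning: the typos that are tagged as anomalous themselves form a Poisson process with rate 0.63 × 0.95 = 0.5985 per page.
Over the interval, μ = 0.5985 × 4 = 2.394 (4 pages).
P(N = 3) = e^(−2.394) · 2.394^3/3! ≈ 0.2087.

0.2087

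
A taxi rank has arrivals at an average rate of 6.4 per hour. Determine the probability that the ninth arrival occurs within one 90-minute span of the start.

Over the interval, μ = 6.4 × 1.5 = 9.6 (a 90-minute span = 1.5 hours).
The ninth arrival falls in the interval iff at least 9 events occur there: P(S_9 ≤ t) = P(N ≥ 9) = 1 − P(N ≤ 8) ≈ 0.6204.

0.6204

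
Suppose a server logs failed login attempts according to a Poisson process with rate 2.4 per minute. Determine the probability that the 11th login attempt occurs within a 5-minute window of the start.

Over the interval, μ = 2.4 × 5 = 12 (a 5-minute window = 5 minutes).
The 11th arrival falls in the interval iff at least 11 events occur there: P(S_11 ≤ t) = P(N ≥ 11) = 1 − P(N ≤ 10) ≈ 0.6528.

0.6528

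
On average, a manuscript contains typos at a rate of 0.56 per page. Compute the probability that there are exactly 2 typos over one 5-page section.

Over the interval, μ = 0.56 × 5 = 2.8 (a 5-page section = 5 pages).
P(N = 2) = e^(−μ) μ^2/2! = e^(−2.8) · 2.8^2/2 ≈ 0.2384.

0.2384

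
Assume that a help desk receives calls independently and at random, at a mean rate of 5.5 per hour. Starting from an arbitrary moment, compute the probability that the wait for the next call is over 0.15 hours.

The wait for the next event is exponential with rate λ = 5.5 per hour.
P(T > 0.15) = e^(−λt) = e^(−5.5 × 0.15) = e^(−0.825) ≈ 0.4382.

0.4382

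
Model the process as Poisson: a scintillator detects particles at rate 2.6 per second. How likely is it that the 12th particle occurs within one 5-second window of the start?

Over the interval, μ = 2.6 × 5 = 13 (a 5-second window = 5 seconds).
The 12th arrival falls in the interval iff at least 12 events occur there: P(S_12 ≤ t) = P(N ≥ 12) = 1 − P(N ≤ 11) ≈ 0.6468.

0.6468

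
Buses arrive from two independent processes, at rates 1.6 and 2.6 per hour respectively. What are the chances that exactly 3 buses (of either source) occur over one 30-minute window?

0.1890

Independent Poisson processes superpose: combined rate λ = 1.6 + 2.6 = 4.2 per hour.
Over the interval, μ = 4.2 × 0.5 = 2.1 (a 30-minute window = 0.5 hours).
P(N = 3) = e^(−2.1) · 2.1^3/3! ≈ 0.1890.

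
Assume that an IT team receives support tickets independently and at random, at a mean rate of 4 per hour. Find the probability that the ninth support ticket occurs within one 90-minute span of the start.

Over the interval, μ = 4 × 1.5 = 6 (a 90-minute span = 1.5 hours).
The ninth arrival falls in the interval iff at least 9 events occur there: P(S_9 ≤ t) = P(N ≥ 9) = 1 − P(N ≤ 8) ≈ 0.1528.

0.1528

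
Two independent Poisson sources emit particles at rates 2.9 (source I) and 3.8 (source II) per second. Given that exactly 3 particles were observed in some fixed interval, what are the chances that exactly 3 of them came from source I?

Given the total, each event is independently from source I with probability p = λ_I/(λ_I+λ_II) = 2.9/6.7 ≈ 0.4328.
So K ~ Binomial(3, 2.9/6.7): P(K = 3) = C(3,3) · (2.9/6.7)^3 · (3.8/6.7)^0 ≈ 0.0811.

0.0811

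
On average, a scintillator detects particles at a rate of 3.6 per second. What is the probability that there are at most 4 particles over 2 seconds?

0.1555

Over the interval, μ = 3.6 × 2 = 7.2 (2 seconds).
P(N ≤ 4) = Σ_{j=0}^{4} e^(−μ) μ^j/j! ≈ 0.1555.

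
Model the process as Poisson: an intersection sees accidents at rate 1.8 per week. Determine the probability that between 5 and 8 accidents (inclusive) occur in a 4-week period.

0.5472

Over the interval, μ = 1.8 × 4 = 7.2 (a 4-week period = 4 weeks).
P(5 ≤ N ≤ 8) = Σ_{j=5}^{8} e^(−7.2) · 7.2^j/j! ≈ 0.5472.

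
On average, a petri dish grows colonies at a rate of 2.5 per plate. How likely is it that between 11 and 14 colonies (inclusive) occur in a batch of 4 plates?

Over the interval, μ = 2.5 × 4 = 10 (a batch of 4 plates = 4 plates).
P(11 ≤ N ≤ 14) = Σ_{j=11}^{14} e^(−10) · 10^j/j! ≈ 0.3335.

0.3335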